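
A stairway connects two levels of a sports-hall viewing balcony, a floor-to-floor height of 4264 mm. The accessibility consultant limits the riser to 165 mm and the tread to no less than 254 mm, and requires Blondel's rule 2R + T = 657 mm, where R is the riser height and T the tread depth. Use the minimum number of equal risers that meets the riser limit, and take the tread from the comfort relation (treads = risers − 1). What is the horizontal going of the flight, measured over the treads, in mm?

8225 mm

4264 / 165 = 25.84, so 26 risers are needed.
Each riser is 4264/26 = 164 mm (≤ 165 mm).
Tread T = 657 − 2 × 164 = 329 mm (≥ 254 mm).
Going = (26 − 1) × 329 = 8225 mm.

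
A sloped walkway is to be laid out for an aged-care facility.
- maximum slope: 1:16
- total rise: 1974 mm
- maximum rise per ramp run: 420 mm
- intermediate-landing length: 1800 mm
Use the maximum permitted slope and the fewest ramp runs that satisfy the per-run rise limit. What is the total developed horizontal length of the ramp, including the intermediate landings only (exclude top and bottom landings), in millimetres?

38784 mm

At most 420 each: 1974/420 = 4.70, giving 5 ramp runs. That means 4 intermediate landings.
Horizontal run for 1974 mm of rise at 1:16 is 1974 × 16 = 31584 mm.
Intermediate landings: 4 × 1800 = 7200 mm.
Total developed length = 31584 + 7200 = 38784 mm.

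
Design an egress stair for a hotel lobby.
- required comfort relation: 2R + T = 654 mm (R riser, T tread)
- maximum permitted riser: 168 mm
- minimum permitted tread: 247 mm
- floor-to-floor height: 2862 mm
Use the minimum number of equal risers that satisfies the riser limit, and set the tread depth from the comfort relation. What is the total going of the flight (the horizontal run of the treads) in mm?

5712 mm

At most 168 each: 2862/168 = 17.04, giving 18 risers.
R = 2862 ÷ 18 = 159 mm.
Tread T = 654 − 2 × 159 = 336 mm (≥ 247 mm).
Treads = 18 − 1 = 17; going = 17 × 336 = 5712 mm.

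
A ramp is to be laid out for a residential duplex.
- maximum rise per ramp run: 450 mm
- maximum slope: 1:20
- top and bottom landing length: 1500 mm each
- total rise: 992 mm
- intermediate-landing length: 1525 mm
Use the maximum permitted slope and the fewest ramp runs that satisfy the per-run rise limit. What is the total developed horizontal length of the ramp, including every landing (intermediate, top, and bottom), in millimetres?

992 / 450 = 2.204 → round up to 3 ramp runs. That means 2 intermediate landings.
Ramp run (horizontal) at 1:20: 992 × 20 = 19840 mm.
Intermediate landings: 2 × 1525 = 3050 mm.
Top and bottom landings: 2 × 1500 = 3000 mm.
Total = 19840 + 3050 + 3000 = 25890 mm.

25890 mm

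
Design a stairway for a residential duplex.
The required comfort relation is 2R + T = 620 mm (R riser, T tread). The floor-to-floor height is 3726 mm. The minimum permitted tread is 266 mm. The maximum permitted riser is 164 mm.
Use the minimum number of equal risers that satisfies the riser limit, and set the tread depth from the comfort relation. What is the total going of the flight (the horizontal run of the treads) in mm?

6512 mm

3726 / 164 = 22.720 → round up to 23 risers.
Riser R = 3726 / 23 = 162 mm, within the 164 mm limit.
Tread T = 620 − 2 × 162 = 296 mm (≥ 266 mm).
23 risers give 22 treads; going = 22 × 296 = 6512 mm.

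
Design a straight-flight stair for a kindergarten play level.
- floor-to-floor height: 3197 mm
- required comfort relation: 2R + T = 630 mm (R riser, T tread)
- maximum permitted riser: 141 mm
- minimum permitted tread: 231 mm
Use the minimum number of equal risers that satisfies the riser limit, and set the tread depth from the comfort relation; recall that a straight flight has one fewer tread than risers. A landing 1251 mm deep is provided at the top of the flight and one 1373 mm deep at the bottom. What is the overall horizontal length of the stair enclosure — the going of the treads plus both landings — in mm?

3197 / 141 = 22.674 → round up to 23 risers.
R = 3197 ÷ 23 = 139 mm.
Tread T = 630 − 2 × 139 = 352 mm (≥ 231 mm).
Going = (23 − 1) × 352 = 7744 mm.
Add landings: 7744 + 1251 + 1373 = 10368 mm.

10368 mm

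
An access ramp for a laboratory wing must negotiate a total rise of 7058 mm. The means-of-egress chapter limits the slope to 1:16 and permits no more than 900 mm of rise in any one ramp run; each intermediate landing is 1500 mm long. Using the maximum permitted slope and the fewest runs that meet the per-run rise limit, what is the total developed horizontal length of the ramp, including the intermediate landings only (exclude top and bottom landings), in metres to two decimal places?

123.43 m

At most 900 each: 7058/900 = 7.84, giving 8 ramp runs. That means 7 intermediate landings.
Horizontal run for 7058 mm of rise at 1:16 is 7058 × 16 = 112928 mm.
7 intermediate landings contribute 7 × 1500 = 10500 mm.
Developed length = 112928 + 10500 = 123428 mm.
= 123.43 m.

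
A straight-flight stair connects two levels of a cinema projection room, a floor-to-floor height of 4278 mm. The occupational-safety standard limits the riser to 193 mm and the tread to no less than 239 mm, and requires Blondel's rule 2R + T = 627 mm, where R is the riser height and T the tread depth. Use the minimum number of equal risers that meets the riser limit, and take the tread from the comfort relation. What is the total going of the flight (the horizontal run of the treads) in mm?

4278 / 193 = 22.17, so 23 risers are needed.
R = 4278 ÷ 23 = 186 mm.
T = 627 − 2·186 = 255 mm, which satisfies the 239 mm minimum.
Treads = 23 − 1 = 22; going = 22 × 255 = 5610 mm.

5610 mm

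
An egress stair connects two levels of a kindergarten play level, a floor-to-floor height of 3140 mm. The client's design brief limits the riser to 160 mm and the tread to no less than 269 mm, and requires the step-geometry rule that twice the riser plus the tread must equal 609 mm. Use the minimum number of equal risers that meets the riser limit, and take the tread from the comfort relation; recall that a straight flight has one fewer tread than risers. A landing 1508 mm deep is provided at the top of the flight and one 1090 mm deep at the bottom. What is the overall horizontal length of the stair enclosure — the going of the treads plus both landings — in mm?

3140 / 160 = 19.625 → round up to 20 risers.
R = 3140 ÷ 20 = 157 mm.
From 2R + T = 609: T = 609 − 314 = 295 mm.
20 risers give 19 treads; going = 19 × 295 = 5605 mm.
Enclosure = 5605 + 1508 + 1090 = 8203 mm.

8203 mm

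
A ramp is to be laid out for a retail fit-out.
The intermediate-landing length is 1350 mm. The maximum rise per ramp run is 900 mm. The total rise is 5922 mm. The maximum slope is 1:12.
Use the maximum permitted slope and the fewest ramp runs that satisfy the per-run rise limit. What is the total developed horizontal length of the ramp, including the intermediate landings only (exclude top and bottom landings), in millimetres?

79164 mm

⌈5922/900⌉ = 7 ramp runs. That means 6 intermediate landings.
Ramp run (horizontal) at 1:12: 5922 × 12 = 71064 mm.
6 intermediate landings contribute 6 × 1350 = 8100 mm.
Total developed length = 71064 + 8100 = 79164 mm.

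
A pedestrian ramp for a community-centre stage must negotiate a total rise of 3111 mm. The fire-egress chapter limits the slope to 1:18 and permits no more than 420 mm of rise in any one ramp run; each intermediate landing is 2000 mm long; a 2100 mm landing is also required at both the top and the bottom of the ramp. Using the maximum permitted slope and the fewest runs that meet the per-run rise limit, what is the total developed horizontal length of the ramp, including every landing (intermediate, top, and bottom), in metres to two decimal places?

At most 420 each: 3111/420 = 7.41, giving 8 ramp runs. That means 7 intermediate landings.
Horizontal run for 3111 mm of rise at 1:18 is 3111 × 18 = 55998 mm.
Intermediate landings: 7 × 2000 = 14000 mm.
Top and bottom landings: 2 × 2100 = 4200 mm.
Total = 55998 + 14000 + 4200 = 74198 mm.
= 74.20 m.

74.20 m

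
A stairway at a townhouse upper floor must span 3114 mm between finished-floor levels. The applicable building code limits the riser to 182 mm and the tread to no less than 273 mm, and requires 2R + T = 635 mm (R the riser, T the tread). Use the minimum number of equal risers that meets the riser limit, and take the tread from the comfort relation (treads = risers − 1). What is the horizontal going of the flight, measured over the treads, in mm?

3114 / 182 = 17.110 → round up to 18 risers.
Each riser is 3114/18 = 173 mm (≤ 182 mm).
From 2R + T = 635: T = 635 − 346 = 289 mm.
Treads = 18 − 1 = 17; going = 17 × 289 = 4913 mm.

4913 mm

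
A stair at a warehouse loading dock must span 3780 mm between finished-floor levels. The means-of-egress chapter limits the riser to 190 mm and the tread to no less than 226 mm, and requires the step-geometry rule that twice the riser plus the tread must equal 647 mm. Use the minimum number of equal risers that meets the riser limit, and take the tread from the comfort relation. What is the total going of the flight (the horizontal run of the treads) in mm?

⌈3780/190⌉ = 20 risers.
R = 3780 ÷ 20 = 189 mm.
T = 647 − 2·189 = 269 mm, which satisfies the 226 mm minimum.
20 risers give 19 treads; going = 19 × 269 = 5111 mm.

5111 mm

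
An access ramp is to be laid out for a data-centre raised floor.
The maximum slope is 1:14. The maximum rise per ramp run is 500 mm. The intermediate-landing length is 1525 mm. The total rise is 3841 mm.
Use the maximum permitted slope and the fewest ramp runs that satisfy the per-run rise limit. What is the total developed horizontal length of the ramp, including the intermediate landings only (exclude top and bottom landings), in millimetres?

64449 mm

3841 / 500 = 7.682 → round up to 8 ramp runs. That means 7 intermediate landings.
Horizontal run for 3841 mm of rise at 1:14 is 3841 × 14 = 53774 mm.
7 intermediate landings contribute 7 × 1525 = 10675 mm.
Developed length = 53774 + 10675 = 64449 mm.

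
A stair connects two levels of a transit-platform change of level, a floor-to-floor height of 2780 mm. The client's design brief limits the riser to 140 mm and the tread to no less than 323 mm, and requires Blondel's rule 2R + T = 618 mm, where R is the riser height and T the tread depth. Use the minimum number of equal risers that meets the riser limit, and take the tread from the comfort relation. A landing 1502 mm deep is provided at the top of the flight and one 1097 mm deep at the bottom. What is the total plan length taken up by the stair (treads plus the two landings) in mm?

9059 mm

At most 140 each: 2780/140 = 19.86, giving 20 risers.
R = 2780 ÷ 20 = 139 mm.
T = 618 − 2·139 = 340 mm, which satisfies the 323 mm minimum.
Treads = 20 − 1 = 19; going = 19 × 340 = 6460 mm.
Enclosure = 6460 + 1502 + 1097 = 9059 mm.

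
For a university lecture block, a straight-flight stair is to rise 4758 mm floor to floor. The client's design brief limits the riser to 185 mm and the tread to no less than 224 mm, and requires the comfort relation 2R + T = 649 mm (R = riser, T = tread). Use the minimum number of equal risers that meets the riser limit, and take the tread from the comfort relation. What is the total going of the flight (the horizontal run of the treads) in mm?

7075 mm

4758 / 185 = 25.72, so 26 risers are needed.
R = 4758 ÷ 26 = 183 mm.
Tread T = 649 − 2 × 183 = 283 mm (≥ 224 mm).
Going = (26 − 1) × 283 = 7075 mm.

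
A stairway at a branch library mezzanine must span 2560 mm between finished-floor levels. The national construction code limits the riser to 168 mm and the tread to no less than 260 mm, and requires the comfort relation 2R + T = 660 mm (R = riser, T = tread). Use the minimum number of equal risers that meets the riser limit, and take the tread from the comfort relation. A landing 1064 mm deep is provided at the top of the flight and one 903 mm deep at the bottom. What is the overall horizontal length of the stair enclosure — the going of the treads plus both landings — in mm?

7067 mm

At most 168 each: 2560/168 = 15.24, giving 16 risers.
Each riser is 2560/16 = 160 mm (≤ 168 mm).
From 2R + T = 660: T = 660 − 320 = 340 mm.
16 risers give 15 treads; going = 15 × 340 = 5100 mm.
Add landings: 5100 + 1064 + 903 = 7067 mm.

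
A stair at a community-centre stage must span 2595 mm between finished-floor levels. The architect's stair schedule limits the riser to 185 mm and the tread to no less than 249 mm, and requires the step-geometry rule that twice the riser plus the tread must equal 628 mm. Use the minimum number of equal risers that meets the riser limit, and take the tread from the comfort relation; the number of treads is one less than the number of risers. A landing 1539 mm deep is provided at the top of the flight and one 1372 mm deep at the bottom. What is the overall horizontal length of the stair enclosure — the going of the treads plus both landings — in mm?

6859 mm

2595 / 185 = 14.027 → round up to 15 risers.
Each riser is 2595/15 = 173 mm (≤ 185 mm).
From 2R + T = 628: T = 628 − 346 = 282 mm.
Treads = 15 − 1 = 14; going = 14 × 282 = 3948 mm.
Enclosure = 3948 + 1539 + 1372 = 6859 mm.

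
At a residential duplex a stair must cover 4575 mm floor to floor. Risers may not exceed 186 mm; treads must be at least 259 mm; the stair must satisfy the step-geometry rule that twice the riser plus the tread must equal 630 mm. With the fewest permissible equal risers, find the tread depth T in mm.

4575 / 186 = 24.597 → round up to 25 risers.
Riser R = 4575 / 25 = 183 mm, within the 186 mm limit.
T = 630 − 2·183 = 264 mm, which satisfies the 259 mm minimum.

264 mm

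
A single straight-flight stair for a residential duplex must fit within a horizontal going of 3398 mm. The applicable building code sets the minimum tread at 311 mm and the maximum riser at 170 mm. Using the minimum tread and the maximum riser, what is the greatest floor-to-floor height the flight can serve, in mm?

Treads that fit: ⌊3398 / 311⌋ = 10.
Risers = treads + 1 = 11.
Maximum height = 11 × 170 = 1870 mm.

1870 mm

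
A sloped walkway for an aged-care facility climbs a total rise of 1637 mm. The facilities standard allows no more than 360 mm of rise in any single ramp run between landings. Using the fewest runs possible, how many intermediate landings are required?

4 intermediate landings

1637 / 360 = 4.547 → round up to 5 ramp runs.
5 runs are separated by 4 intermediate landings.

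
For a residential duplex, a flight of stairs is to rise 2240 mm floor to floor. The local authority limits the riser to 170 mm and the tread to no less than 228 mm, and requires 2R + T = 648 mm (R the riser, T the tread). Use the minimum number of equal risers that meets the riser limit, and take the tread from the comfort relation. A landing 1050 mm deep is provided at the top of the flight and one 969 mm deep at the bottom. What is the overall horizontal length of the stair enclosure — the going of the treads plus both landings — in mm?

2240 / 170 = 13.18, so 14 risers are needed.
R = 2240 ÷ 14 = 160 mm.
T = 648 − 2·160 = 328 mm, which satisfies the 228 mm minimum.
14 risers give 13 treads; going = 13 × 328 = 4264 mm.
Add landings: 4264 + 1050 + 969 = 6283 mm.

6283 mm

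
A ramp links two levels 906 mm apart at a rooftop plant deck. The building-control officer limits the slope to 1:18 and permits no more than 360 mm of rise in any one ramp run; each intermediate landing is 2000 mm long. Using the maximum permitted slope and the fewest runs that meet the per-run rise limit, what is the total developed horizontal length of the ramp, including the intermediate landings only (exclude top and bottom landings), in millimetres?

906 / 360 = 2.517 → round up to 3 ramp runs. That means 2 intermediate landings.
Horizontal run for 906 mm of rise at 1:18 is 906 × 18 = 16308 mm.
Intermediate landings: 2 × 2000 = 4000 mm.
Developed length = 16308 + 4000 = 20308 mm.

20308 mm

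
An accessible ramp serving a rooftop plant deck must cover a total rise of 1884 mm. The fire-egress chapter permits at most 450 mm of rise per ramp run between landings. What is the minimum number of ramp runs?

5 runs

1884 / 450 = 4.187 → round up to 5 ramp runs.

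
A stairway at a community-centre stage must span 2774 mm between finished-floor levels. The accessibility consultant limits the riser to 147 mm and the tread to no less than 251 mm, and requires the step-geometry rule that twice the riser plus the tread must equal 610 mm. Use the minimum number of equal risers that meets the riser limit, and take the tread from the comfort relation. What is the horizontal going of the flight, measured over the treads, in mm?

2774 / 147 = 18.871 → round up to 19 risers.
Each riser is 2774/19 = 146 mm (≤ 147 mm).
T = 610 − 2·146 = 318 mm, which satisfies the 251 mm minimum.
19 risers give 18 treads; going = 18 × 318 = 5724 mm.

5724 mm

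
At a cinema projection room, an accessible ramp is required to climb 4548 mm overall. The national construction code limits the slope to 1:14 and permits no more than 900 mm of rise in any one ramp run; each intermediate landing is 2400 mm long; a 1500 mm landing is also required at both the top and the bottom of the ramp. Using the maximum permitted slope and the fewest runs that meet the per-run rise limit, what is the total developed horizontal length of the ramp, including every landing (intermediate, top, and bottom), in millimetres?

At most 900 each: 4548/900 = 5.05, giving 6 ramp runs. That means 5 intermediate landings.
Ramp run (horizontal) at 1:14: 4548 × 14 = 63672 mm.
5 intermediate landings contribute 5 × 2400 = 12000 mm.
Top and bottom landings: 2 × 1500 = 3000 mm.
Total = 63672 + 12000 + 3000 = 78672 mm.

78672 mm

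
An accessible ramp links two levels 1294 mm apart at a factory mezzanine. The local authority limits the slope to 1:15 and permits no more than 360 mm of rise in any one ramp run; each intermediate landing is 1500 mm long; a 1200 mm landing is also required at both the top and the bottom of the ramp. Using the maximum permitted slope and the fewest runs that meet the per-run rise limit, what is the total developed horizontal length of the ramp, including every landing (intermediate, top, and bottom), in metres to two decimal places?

1294 / 360 = 3.594 → round up to 4 ramp runs. That means 3 intermediate landings.
Ramp run (horizontal) at 1:15: 1294 × 15 = 19410 mm.
3 intermediate landings contribute 3 × 1500 = 4500 mm.
Top and bottom landings: 2 × 1200 = 2400 mm.
Total = 19410 + 4500 + 2400 = 26310 mm.
= 26.31 m.

26.31 m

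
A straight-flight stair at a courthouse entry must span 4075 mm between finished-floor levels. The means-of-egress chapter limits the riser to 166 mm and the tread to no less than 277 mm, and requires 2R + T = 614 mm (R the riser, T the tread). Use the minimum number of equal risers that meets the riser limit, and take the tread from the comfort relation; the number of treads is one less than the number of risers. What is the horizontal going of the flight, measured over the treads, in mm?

4075 / 166 = 24.55, so 25 risers are needed.
R = 4075 ÷ 25 = 163 mm.
T = 614 − 2·163 = 288 mm, which satisfies the 277 mm minimum.
25 risers give 24 treads; going = 24 × 288 = 6912 mm.

6912 mm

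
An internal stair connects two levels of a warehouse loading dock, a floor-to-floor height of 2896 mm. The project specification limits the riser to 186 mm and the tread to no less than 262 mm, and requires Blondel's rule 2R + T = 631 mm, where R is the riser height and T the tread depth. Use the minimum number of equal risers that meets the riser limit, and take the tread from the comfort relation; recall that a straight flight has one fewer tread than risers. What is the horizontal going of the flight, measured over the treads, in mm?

At most 186 each: 2896/186 = 15.57, giving 16 risers.
Each riser is 2896/16 = 181 mm (≤ 186 mm).
Tread T = 631 − 2 × 181 = 269 mm (≥ 262 mm).
16 risers give 15 treads; going = 15 × 269 = 4035 mm.

4035 mm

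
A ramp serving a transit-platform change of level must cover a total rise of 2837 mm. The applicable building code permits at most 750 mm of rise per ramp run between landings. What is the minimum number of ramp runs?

4 runs

⌈2837/750⌉ = 4 ramp runs.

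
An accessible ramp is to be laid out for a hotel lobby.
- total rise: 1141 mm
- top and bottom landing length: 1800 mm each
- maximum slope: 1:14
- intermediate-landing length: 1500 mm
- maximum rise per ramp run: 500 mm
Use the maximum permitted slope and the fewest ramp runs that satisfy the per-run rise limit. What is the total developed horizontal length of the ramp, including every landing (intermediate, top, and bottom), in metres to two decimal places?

At most 500 each: 1141/500 = 2.28, giving 3 ramp runs. That means 2 intermediate landings.
Ramp run (horizontal) at 1:14: 1141 × 14 = 15974 mm.
2 intermediate landings contribute 2 × 1500 = 3000 mm.
Top and bottom landings: 2 × 1800 = 3600 mm.
Total = 15974 + 3000 + 3600 = 22574 mm.
= 22.57 m.

22.57 m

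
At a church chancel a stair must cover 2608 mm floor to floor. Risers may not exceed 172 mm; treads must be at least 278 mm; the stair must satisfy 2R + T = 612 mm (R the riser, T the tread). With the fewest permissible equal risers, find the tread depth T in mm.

286 mm

At most 172 each: 2608/172 = 15.16, giving 16 risers.
R = 2608 ÷ 16 = 163 mm.
T = 612 − 2·163 = 286 mm, which satisfies the 278 mm minimum.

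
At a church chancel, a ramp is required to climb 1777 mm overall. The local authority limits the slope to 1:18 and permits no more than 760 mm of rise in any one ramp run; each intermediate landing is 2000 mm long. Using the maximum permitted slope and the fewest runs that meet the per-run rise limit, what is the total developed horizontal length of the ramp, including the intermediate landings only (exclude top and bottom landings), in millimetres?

35986 mm

At most 760 each: 1777/760 = 2.34, giving 3 ramp runs. That means 2 intermediate landings.
Ramp run (horizontal) at 1:18: 1777 × 18 = 31986 mm.
2 intermediate landings contribute 2 × 2000 = 4000 mm.
Developed length = 31986 + 4000 = 35986 mm.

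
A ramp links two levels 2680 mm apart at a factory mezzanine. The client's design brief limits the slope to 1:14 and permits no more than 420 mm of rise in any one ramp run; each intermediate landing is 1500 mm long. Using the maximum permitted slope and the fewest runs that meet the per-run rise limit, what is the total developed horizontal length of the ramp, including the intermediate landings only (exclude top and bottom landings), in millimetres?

46520 mm

2680 / 420 = 6.38, so 7 ramp runs are needed. That means 6 intermediate landings.
Ramp run (horizontal) at 1:14: 2680 × 14 = 37520 mm.
Intermediate landings: 6 × 1500 = 9000 mm.
Total developed length = 37520 + 9000 = 46520 mm.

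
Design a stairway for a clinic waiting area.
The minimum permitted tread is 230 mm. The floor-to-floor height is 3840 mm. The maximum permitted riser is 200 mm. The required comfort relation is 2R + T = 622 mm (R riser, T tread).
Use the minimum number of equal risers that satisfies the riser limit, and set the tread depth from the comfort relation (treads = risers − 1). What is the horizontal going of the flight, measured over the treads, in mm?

At most 200 each: 3840/200 = 19.20, giving 20 risers.
R = 3840 ÷ 20 = 192 mm.
Tread T = 622 − 2 × 192 = 238 mm (≥ 230 mm).
Going = (20 − 1) × 238 = 4522 mm.

4522 mm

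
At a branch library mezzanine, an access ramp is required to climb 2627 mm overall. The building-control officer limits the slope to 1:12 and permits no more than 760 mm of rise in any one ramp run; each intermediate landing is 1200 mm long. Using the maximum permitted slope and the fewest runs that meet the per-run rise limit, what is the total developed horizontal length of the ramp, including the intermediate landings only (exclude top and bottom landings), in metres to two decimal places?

35.12 m

2627 / 760 = 3.457 → round up to 4 ramp runs. That means 3 intermediate landings.
Horizontal run for 2627 mm of rise at 1:12 is 2627 × 12 = 31524 mm.
3 intermediate landings contribute 3 × 1200 = 3600 mm.
Total developed length = 31524 + 3600 = 35124 mm.
= 35.12 m.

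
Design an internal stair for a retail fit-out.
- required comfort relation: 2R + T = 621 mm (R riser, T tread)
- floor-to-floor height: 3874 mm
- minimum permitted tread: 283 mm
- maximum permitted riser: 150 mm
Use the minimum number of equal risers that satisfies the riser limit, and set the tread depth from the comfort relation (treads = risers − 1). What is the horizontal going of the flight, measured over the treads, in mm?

⌈3874/150⌉ = 26 risers.
R = 3874 ÷ 26 = 149 mm.
Tread T = 621 − 2 × 149 = 323 mm (≥ 283 mm).
Treads = 26 − 1 = 25; going = 25 × 323 = 8075 mm.

8075 mm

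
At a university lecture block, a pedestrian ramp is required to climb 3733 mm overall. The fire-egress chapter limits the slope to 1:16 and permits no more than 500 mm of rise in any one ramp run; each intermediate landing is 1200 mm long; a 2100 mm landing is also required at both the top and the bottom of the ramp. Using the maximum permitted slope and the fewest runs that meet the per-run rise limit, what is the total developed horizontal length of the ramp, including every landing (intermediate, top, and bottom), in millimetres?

3733 / 500 = 7.47, so 8 ramp runs are needed. That means 7 intermediate landings.
Ramp run (horizontal) at 1:16: 3733 × 16 = 59728 mm.
Intermediate landings: 7 × 1200 = 8400 mm.
Top and bottom landings: 2 × 2100 = 4200 mm.
Total = 59728 + 8400 + 4200 = 72328 mm.

72328 mm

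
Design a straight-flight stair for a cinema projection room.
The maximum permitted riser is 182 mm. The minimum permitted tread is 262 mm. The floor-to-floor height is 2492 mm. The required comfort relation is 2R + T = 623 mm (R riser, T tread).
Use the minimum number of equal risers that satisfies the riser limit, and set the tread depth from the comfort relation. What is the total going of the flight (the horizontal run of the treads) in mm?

At most 182 each: 2492/182 = 13.69, giving 14 risers.
R = 2492 ÷ 14 = 178 mm.
From 2R + T = 623: T = 623 − 356 = 267 mm.
Going = (14 − 1) × 267 = 3471 mm.

3471 mm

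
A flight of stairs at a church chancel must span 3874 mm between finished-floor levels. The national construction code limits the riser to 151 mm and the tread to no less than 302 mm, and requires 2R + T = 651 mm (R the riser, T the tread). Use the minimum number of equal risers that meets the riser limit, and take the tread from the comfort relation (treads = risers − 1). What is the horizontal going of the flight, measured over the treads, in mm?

8825 mm

At most 151 each: 3874/151 = 25.66, giving 26 risers.
Riser R = 3874 / 26 = 149 mm, within the 151 mm limit.
Tread T = 651 − 2 × 149 = 353 mm (≥ 302 mm).
26 risers give 25 treads; going = 25 × 353 = 8825 mm.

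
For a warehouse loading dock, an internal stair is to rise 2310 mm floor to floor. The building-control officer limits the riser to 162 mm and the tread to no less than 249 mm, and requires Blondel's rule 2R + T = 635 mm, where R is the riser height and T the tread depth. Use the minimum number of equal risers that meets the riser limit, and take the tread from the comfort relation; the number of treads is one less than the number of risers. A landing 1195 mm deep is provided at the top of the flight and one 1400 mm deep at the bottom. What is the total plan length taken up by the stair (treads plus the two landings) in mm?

7173 mm

2310 / 162 = 14.26, so 15 risers are needed.
R = 2310 ÷ 15 = 154 mm.
Tread T = 635 − 2 × 154 = 327 mm (≥ 249 mm).
Going = (15 − 1) × 327 = 4578 mm.
Enclosure = 4578 + 1195 + 1400 = 7173 mm.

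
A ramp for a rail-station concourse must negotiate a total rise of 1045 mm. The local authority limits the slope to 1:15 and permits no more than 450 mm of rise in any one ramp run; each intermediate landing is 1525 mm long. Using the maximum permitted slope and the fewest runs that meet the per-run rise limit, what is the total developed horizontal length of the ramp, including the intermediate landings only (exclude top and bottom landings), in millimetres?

1045 / 450 = 2.32, so 3 ramp runs are needed. That means 2 intermediate landings.
Ramp run (horizontal) at 1:15: 1045 × 15 = 15675 mm.
Intermediate landings: 2 × 1525 = 3050 mm.
Total developed length = 15675 + 3050 = 18725 mm.

18725 mm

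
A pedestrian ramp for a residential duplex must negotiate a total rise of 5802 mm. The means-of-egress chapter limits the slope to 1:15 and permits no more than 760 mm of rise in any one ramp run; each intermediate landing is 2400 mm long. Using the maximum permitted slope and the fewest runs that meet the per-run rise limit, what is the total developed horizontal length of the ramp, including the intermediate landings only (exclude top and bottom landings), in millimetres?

103830 mm

5802 / 760 = 7.63, so 8 ramp runs are needed. That means 7 intermediate landings.
Ramp run (horizontal) at 1:15: 5802 × 15 = 87030 mm.
7 intermediate landings contribute 7 × 2400 = 16800 mm.
Developed length = 87030 + 16800 = 103830 mm.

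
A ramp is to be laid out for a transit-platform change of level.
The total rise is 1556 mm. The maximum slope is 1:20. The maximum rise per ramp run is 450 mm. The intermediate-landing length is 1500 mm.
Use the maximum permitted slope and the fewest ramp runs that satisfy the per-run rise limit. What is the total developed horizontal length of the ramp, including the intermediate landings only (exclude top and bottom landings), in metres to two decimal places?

35.62 m

At most 450 each: 1556/450 = 3.46, giving 4 ramp runs. That means 3 intermediate landings.
Ramp run (horizontal) at 1:20: 1556 × 20 = 31120 mm.
3 intermediate landings contribute 3 × 1500 = 4500 mm.
Total developed length = 31120 + 4500 = 35620 mm.
= 35.62 m.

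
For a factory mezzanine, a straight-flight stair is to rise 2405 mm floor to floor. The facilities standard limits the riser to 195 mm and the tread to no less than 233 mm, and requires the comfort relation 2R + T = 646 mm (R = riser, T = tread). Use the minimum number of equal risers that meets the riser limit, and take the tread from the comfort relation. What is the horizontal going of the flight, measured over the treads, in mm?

2405 / 195 = 12.33, so 13 risers are needed.
R = 2405 ÷ 13 = 185 mm.
From 2R + T = 646: T = 646 − 370 = 276 mm.
Treads = 13 − 1 = 12; going = 12 × 276 = 3312 mm.

3312 mm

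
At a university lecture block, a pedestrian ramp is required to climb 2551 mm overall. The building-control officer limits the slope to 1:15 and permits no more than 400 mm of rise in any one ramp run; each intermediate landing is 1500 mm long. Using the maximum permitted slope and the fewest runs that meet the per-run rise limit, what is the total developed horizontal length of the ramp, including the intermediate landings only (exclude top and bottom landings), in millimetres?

47265 mm

2551 / 400 = 6.38, so 7 ramp runs are needed. That means 6 intermediate landings.
Ramp run (horizontal) at 1:15: 2551 × 15 = 38265 mm.
Intermediate landings: 6 × 1500 = 9000 mm.
Developed length = 38265 + 9000 = 47265 mm.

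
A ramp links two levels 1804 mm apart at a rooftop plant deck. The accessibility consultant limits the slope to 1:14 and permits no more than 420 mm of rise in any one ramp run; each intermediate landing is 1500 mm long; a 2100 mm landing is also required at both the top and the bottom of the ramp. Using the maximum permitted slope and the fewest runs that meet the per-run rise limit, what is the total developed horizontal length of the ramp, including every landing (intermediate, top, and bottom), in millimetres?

1804 / 420 = 4.295 → round up to 5 ramp runs. That means 4 intermediate landings.
Ramp run (horizontal) at 1:14: 1804 × 14 = 25256 mm.
4 intermediate landings contribute 4 × 1500 = 6000 mm.
Top and bottom landings: 2 × 2100 = 4200 mm.
Total = 25256 + 6000 + 4200 = 35456 mm.

35456 mm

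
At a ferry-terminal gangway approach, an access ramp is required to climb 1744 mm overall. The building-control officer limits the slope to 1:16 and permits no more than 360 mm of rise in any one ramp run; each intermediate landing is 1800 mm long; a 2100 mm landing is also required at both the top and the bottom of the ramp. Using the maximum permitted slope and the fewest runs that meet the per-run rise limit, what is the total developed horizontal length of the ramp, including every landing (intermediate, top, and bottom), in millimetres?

At most 360 each: 1744/360 = 4.84, giving 5 ramp runs. That means 4 intermediate landings.
Horizontal run for 1744 mm of rise at 1:16 is 1744 × 16 = 27904 mm.
4 intermediate landings contribute 4 × 1800 = 7200 mm.
Top and bottom landings: 2 × 2100 = 4200 mm.
Total = 27904 + 7200 + 4200 = 39304 mm.

39304 mm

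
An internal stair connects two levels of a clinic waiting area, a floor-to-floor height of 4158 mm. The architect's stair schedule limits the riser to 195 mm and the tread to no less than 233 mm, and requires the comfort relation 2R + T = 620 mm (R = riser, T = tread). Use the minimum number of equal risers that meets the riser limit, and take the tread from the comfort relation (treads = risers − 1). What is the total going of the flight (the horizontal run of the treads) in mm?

4158 / 195 = 21.32, so 22 risers are needed.
Each riser is 4158/22 = 189 mm (≤ 195 mm).
T = 620 − 2·189 = 242 mm, which satisfies the 233 mm minimum.
22 risers give 21 treads; going = 21 × 242 = 5082 mm.

5082 mm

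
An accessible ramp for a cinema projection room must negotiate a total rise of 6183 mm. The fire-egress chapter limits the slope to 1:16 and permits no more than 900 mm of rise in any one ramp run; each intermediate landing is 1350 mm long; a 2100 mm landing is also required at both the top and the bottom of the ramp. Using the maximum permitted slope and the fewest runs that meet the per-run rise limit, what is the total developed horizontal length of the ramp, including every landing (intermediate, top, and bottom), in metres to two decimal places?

6183 / 900 = 6.870 → round up to 7 ramp runs. That means 6 intermediate landings.
Ramp run (horizontal) at 1:16: 6183 × 16 = 98928 mm.
6 intermediate landings contribute 6 × 1350 = 8100 mm.
Top and bottom landings: 2 × 2100 = 4200 mm.
Total = 98928 + 8100 + 4200 = 111228 mm.
= 111.23 m.

111.23 m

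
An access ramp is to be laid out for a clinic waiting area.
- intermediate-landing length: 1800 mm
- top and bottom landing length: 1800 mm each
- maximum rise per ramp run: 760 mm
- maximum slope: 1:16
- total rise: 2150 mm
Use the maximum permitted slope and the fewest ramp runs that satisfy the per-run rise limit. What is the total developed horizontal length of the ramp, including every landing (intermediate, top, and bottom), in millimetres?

41600 mm

2150 / 760 = 2.829 → round up to 3 ramp runs. That means 2 intermediate landings.
Ramp run (horizontal) at 1:16: 2150 × 16 = 34400 mm.
2 intermediate landings contribute 2 × 1800 = 3600 mm.
Top and bottom landings: 2 × 1800 = 3600 mm.
Total = 34400 + 3600 + 3600 = 41600 mm.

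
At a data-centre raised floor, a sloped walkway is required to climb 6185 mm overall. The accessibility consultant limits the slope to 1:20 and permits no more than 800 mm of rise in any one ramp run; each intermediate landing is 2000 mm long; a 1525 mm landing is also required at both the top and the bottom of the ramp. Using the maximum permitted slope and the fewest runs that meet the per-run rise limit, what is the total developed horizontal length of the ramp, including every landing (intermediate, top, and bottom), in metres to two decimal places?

6185 / 800 = 7.731 → round up to 8 ramp runs. That means 7 intermediate landings.
Horizontal run for 6185 mm of rise at 1:20 is 6185 × 20 = 123700 mm.
Intermediate landings: 7 × 2000 = 14000 mm.
Top and bottom landings: 2 × 1525 = 3050 mm.
Total = 123700 + 14000 + 3050 = 140750 mm.
= 140.75 m.

140.75 m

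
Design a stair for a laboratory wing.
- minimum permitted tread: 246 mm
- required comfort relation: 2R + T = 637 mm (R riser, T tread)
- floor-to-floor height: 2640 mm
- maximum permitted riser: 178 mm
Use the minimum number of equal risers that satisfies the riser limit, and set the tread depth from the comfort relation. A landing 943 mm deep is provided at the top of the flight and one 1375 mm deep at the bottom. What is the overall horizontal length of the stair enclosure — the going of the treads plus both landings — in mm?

6308 mm

2640 / 178 = 14.831 → round up to 15 risers.
Riser R = 2640 / 15 = 176 mm, within the 178 mm limit.
T = 637 − 2·176 = 285 mm, which satisfies the 246 mm minimum.
Treads = 15 − 1 = 14; going = 14 × 285 = 3990 mm.
Add landings: 3990 + 943 + 1375 = 6308 mm.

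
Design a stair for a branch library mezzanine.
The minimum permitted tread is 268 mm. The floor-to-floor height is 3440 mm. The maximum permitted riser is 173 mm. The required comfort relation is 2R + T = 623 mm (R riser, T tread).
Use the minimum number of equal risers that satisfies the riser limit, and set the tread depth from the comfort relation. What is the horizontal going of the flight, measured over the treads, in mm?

5301 mm

At most 173 each: 3440/173 = 19.88, giving 20 risers.
Riser R = 3440 / 20 = 172 mm, within the 173 mm limit.
Tread T = 623 − 2 × 172 = 279 mm (≥ 268 mm).
20 risers give 19 treads; going = 19 × 279 = 5301 mm.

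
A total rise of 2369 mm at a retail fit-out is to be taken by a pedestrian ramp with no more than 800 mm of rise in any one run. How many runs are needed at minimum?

At most 800 each: 2369/800 = 2.96, giving 3 ramp runs.

3 runs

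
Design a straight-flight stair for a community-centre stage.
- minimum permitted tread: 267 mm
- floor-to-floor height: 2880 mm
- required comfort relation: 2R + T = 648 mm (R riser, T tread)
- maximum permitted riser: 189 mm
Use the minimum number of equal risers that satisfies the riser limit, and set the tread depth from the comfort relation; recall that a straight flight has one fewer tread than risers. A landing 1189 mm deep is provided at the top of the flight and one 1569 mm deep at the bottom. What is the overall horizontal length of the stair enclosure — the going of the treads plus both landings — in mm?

2880 / 189 = 15.238 → round up to 16 risers.
Riser R = 2880 / 16 = 180 mm, within the 189 mm limit.
From 2R + T = 648: T = 648 − 360 = 288 mm.
Going = (16 − 1) × 288 = 4320 mm.
Add landings: 4320 + 1189 + 1569 = 7078 mm.

7078 mm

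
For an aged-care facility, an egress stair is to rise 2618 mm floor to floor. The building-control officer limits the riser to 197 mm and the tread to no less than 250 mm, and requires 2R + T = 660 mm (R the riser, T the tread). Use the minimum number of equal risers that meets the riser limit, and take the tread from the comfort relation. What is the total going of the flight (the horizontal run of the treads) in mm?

2618 / 197 = 13.29, so 14 risers are needed.
R = 2618 ÷ 14 = 187 mm.
From 2R + T = 660: T = 660 − 374 = 286 mm.
14 risers give 13 treads; going = 13 × 286 = 3718 mm.

3718 mm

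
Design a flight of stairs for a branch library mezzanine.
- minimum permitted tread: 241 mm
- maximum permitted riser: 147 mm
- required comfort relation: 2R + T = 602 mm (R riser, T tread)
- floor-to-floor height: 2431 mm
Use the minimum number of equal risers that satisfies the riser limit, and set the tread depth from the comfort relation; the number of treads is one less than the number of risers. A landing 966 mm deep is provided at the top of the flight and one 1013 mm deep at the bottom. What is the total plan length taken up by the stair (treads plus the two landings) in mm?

At most 147 each: 2431/147 = 16.54, giving 17 risers.
Riser R = 2431 / 17 = 143 mm, within the 147 mm limit.
From 2R + T = 602: T = 602 − 286 = 316 mm.
Going = (17 − 1) × 316 = 5056 mm.
Add landings: 5056 + 966 + 1013 = 7035 mm.

7035 mm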